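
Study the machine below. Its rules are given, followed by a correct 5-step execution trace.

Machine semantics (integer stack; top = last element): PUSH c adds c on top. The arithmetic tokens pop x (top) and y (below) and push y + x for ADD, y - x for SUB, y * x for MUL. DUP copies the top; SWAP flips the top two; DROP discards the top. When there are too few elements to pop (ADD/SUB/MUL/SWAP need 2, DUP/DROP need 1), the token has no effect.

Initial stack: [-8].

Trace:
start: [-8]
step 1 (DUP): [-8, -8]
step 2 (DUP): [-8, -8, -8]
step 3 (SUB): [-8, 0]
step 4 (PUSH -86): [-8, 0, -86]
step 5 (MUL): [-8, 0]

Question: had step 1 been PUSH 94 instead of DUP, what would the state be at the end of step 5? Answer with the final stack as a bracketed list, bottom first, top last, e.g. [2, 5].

[-8, 0]

(re-executing from step 1 with the substitution; state before step 1: [-8])
step 1 (PUSH 94): [-8, 94]
step 2 (DUP): [-8, 94, 94]
step 3 (SUB): [-8, 0]
step 4 (PUSH -86): [-8, 0, -86]
step 5 (MUL): [-8, 0]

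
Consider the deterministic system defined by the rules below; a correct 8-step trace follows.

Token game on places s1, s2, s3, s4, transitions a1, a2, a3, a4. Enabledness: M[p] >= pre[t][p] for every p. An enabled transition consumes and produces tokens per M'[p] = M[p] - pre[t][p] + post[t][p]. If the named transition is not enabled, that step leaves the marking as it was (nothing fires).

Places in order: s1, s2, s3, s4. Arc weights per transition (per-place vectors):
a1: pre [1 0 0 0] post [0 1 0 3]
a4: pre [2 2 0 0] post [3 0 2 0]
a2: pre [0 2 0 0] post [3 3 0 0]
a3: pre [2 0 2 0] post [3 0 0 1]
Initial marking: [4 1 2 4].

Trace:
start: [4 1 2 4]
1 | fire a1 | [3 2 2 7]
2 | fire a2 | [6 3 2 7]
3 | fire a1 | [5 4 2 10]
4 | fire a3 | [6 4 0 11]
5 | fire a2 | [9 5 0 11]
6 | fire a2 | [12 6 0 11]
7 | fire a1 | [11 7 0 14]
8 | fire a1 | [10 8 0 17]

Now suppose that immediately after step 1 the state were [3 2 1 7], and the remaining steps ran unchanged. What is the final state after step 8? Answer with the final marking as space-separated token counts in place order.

9 8 1 16

state after step 1 := [3 2 1 7]
2 | fire a2 | [6 3 1 7]
3 | fire a1 | [5 4 1 10]
4 | fire a3 | [5 4 1 10]
5 | fire a2 | [8 5 1 10]
6 | fire a2 | [11 6 1 10]
7 | fire a1 | [10 7 1 13]
8 | fire a1 | [9 8 1 16]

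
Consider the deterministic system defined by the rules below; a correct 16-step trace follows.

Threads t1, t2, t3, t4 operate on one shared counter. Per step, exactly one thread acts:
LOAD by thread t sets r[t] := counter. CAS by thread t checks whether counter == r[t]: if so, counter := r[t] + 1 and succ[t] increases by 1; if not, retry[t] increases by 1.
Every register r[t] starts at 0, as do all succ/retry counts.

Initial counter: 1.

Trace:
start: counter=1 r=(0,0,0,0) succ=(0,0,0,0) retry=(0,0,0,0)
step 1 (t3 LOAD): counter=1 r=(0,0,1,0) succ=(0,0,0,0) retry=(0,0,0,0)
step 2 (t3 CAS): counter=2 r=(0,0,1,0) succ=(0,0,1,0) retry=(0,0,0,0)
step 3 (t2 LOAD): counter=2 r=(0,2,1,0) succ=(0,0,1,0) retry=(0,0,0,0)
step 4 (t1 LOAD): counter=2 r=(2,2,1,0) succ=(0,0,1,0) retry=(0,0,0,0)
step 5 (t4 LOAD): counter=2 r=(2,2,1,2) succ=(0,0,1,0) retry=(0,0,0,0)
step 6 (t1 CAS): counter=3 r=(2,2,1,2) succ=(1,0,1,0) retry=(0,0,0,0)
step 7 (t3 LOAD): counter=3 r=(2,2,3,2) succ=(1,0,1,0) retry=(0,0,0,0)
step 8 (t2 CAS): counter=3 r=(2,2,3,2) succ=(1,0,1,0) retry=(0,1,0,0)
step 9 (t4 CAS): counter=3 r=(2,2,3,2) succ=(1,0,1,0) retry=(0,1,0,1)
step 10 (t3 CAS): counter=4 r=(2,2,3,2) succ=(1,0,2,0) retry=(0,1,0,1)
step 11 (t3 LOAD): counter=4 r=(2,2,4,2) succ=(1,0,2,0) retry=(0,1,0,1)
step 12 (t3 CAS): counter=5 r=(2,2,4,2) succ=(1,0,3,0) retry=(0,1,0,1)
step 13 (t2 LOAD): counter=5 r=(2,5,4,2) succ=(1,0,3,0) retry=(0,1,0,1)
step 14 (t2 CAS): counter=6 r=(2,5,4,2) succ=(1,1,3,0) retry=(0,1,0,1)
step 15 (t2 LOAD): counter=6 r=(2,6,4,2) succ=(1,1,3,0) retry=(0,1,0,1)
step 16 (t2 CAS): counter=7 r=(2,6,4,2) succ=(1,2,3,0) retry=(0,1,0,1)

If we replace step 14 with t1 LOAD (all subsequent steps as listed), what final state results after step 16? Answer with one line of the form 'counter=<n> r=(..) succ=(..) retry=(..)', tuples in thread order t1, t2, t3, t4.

counter=6 r=(5,5,4,2) succ=(1,1,3,0) retry=(0,1,0,1)

(re-executing from step 14 with the substitution; state before step 14: counter=5 r=(2,5,4,2) succ=(1,0,3,0) retry=(0,1,0,1))
step 14 (t1 LOAD): counter=5 r=(5,5,4,2) succ=(1,0,3,0) retry=(0,1,0,1)
step 15 (t2 LOAD): counter=5 r=(5,5,4,2) succ=(1,0,3,0) retry=(0,1,0,1)
step 16 (t2 CAS): counter=6 r=(5,5,4,2) succ=(1,1,3,0) retry=(0,1,0,1)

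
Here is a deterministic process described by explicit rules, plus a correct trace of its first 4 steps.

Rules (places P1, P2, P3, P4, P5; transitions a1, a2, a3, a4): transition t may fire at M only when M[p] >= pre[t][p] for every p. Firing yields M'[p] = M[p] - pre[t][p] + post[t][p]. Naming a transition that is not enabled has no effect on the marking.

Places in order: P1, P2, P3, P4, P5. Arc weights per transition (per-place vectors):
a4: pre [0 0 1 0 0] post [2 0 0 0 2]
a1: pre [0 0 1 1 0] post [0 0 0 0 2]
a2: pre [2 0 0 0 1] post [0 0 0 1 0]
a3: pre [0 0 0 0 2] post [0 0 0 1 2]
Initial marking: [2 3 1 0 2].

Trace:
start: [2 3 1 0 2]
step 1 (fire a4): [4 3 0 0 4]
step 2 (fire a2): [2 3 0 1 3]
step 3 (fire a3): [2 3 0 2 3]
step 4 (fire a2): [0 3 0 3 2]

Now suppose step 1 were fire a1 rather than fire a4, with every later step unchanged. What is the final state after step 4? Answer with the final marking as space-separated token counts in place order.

(re-executing from step 1 with the substitution; state before step 1: [2 3 1 0 2])
step 1 (fire a1): [2 3 1 0 2]
step 2 (fire a2): [0 3 1 1 1]
step 3 (fire a3): [0 3 1 1 1]
step 4 (fire a2): [0 3 1 1 1]

0 3 1 1 1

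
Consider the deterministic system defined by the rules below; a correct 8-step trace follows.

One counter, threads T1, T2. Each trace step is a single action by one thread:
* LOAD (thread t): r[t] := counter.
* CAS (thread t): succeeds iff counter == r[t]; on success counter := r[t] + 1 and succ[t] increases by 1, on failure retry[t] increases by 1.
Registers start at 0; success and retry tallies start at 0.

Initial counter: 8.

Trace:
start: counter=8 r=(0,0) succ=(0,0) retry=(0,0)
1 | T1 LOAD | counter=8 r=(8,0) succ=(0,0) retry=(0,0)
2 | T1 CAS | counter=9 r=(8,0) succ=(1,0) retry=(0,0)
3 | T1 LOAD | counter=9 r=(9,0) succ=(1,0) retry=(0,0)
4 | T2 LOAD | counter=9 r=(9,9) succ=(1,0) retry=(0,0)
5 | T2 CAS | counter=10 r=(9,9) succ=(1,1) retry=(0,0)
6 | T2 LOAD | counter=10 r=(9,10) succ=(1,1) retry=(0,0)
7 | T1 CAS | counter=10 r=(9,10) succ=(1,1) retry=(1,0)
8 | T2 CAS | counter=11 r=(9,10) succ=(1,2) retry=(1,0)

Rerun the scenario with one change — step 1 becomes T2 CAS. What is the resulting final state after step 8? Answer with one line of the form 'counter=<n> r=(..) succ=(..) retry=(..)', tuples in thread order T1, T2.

(re-executing from step 1 with the substitution; state before step 1: counter=8 r=(0,0) succ=(0,0) retry=(0,0))
1 | T2 CAS | counter=8 r=(0,0) succ=(0,0) retry=(0,1)
2 | T1 CAS | counter=8 r=(0,0) succ=(0,0) retry=(1,1)
3 | T1 LOAD | counter=8 r=(8,0) succ=(0,0) retry=(1,1)
4 | T2 LOAD | counter=8 r=(8,8) succ=(0,0) retry=(1,1)
5 | T2 CAS | counter=9 r=(8,8) succ=(0,1) retry=(1,1)
6 | T2 LOAD | counter=9 r=(8,9) succ=(0,1) retry=(1,1)
7 | T1 CAS | counter=9 r=(8,9) succ=(0,1) retry=(2,1)
8 | T2 CAS | counter=10 r=(8,9) succ=(0,2) retry=(2,1)

counter=10 r=(8,9) succ=(0,2) retry=(2,1)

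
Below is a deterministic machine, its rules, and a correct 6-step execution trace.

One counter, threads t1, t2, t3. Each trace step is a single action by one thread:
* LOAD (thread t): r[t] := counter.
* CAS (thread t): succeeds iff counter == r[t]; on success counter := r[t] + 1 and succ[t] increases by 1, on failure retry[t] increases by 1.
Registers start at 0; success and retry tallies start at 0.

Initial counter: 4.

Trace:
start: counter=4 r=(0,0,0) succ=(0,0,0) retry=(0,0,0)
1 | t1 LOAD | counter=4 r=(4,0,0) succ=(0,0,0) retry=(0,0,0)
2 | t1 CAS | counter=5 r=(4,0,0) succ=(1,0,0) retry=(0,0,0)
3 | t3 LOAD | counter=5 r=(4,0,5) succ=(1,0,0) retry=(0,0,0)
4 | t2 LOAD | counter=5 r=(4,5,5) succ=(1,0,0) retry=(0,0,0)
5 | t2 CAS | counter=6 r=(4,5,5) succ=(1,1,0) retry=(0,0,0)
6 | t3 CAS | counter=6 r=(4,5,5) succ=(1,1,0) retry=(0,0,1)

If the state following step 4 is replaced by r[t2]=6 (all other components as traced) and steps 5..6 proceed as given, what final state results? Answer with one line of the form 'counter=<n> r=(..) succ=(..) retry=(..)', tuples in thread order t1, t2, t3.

counter=6 r=(4,6,5) succ=(1,0,1) retry=(0,1,0)

state after step 4 := counter=5 r=(4,6,5) succ=(1,0,0) retry=(0,0,0)
5 | t2 CAS | counter=5 r=(4,6,5) succ=(1,0,0) retry=(0,1,0)
6 | t3 CAS | counter=6 r=(4,6,5) succ=(1,0,1) retry=(0,1,0)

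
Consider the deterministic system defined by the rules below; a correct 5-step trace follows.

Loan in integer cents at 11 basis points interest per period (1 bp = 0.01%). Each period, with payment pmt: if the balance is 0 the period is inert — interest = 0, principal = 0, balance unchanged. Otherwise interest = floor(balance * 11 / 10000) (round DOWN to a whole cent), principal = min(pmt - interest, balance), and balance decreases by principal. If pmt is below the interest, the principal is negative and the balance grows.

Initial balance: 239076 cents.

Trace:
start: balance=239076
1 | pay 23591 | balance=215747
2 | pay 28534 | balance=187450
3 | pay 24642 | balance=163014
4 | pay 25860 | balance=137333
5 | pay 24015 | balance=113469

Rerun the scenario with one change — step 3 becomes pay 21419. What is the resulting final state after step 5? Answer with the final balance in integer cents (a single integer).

(re-executing from step 3 with the substitution; state before step 3: balance=187450)
3 | pay 21419 | balance=166237
4 | pay 25860 | balance=140559
5 | pay 24015 | balance=116698

116698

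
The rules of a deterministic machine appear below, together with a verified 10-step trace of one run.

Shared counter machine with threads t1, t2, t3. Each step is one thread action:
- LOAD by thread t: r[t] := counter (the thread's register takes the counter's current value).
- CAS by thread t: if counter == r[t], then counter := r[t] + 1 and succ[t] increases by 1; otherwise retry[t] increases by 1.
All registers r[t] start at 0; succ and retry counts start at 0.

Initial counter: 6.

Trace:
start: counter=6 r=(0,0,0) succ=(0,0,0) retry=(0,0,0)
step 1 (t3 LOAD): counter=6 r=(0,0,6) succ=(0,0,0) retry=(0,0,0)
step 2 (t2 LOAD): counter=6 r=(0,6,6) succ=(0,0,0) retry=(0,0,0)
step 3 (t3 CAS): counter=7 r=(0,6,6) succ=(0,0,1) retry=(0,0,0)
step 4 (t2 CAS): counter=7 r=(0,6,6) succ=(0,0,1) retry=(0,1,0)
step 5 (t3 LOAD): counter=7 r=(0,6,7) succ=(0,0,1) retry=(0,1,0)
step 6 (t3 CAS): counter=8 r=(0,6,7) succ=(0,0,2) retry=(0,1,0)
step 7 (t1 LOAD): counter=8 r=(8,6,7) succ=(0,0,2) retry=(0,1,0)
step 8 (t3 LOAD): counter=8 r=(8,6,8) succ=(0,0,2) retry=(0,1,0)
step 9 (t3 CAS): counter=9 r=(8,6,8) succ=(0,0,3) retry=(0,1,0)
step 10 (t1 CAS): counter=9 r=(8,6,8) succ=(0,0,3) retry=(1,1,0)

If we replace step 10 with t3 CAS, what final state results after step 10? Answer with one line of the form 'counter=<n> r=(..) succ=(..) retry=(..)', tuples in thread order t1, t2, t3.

counter=9 r=(8,6,8) succ=(0,0,3) retry=(0,1,1)

(re-executing from step 10 with the substitution; state before step 10: counter=9 r=(8,6,8) succ=(0,0,3) retry=(0,1,0))
step 10 (t3 CAS): counter=9 r=(8,6,8) succ=(0,0,3) retry=(0,1,1)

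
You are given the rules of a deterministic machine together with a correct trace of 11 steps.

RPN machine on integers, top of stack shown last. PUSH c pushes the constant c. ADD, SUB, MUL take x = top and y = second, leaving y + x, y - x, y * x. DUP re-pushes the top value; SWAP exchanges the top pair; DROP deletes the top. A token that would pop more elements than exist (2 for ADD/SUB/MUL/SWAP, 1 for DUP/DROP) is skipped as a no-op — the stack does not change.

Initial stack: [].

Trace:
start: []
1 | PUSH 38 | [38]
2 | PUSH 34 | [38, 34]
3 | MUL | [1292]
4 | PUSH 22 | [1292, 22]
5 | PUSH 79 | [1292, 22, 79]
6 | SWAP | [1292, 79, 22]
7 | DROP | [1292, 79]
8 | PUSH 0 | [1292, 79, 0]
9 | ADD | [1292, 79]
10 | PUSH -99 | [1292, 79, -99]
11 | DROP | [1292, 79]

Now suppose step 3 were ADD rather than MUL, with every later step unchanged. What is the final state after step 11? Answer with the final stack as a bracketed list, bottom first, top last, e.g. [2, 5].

[72, 79]

(re-executing from step 3 with the substitution; state before step 3: [38, 34])
3 | ADD | [72]
4 | PUSH 22 | [72, 22]
5 | PUSH 79 | [72, 22, 79]
6 | SWAP | [72, 79, 22]
7 | DROP | [72, 79]
8 | PUSH 0 | [72, 79, 0]
9 | ADD | [72, 79]
10 | PUSH -99 | [72, 79, -99]
11 | DROP | [72, 79]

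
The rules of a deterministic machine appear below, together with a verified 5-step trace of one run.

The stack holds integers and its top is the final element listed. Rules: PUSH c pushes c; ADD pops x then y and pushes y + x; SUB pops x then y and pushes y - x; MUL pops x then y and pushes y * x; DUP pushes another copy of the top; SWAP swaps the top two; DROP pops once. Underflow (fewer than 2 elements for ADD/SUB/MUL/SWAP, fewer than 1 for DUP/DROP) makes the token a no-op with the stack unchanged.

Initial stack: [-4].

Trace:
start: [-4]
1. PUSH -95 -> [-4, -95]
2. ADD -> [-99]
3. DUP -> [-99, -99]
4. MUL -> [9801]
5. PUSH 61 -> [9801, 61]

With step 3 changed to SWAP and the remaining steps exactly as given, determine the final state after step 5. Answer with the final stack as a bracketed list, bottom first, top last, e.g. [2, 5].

[-99, 61]

(re-executing from step 3 with the substitution; state before step 3: [-99])
3. SWAP -> [-99]
4. MUL -> [-99]
5. PUSH 61 -> [-99, 61]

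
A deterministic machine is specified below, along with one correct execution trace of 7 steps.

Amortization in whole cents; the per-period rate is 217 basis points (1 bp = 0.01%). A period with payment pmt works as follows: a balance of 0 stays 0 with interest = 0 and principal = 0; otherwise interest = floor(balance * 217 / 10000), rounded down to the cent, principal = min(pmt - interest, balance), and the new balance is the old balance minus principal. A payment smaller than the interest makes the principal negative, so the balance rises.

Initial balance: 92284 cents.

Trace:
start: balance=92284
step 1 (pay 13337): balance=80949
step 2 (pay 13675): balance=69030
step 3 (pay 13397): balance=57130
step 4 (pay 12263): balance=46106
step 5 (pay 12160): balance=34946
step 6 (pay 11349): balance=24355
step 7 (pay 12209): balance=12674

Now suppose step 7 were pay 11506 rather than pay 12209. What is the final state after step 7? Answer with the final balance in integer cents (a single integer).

13377

(re-executing from step 7 with the substitution; state before step 7: balance=24355)
step 7 (pay 11506): balance=13377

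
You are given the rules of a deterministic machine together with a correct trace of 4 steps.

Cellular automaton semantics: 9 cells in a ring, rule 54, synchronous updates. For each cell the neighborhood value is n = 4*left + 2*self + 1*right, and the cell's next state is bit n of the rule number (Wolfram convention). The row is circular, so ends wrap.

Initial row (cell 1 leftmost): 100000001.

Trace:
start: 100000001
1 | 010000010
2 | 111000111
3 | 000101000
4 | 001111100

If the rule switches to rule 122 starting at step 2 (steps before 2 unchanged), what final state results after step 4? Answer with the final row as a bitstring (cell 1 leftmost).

(re-executing steps 2..4 under rule 122; state before step 2: 010000010)
2 | 101000101
3 | 110101011
4 | 011010110

011010110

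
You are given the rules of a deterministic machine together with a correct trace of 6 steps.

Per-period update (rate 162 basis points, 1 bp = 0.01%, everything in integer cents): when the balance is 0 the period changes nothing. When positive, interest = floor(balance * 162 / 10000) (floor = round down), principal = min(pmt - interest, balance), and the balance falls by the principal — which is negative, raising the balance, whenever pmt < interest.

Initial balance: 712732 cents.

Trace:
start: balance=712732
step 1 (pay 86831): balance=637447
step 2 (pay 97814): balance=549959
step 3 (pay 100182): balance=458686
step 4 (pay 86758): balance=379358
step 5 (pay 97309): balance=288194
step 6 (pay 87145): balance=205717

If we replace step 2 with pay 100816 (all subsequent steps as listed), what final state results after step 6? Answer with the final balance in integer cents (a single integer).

(re-executing from step 2 with the substitution; state before step 2: balance=637447)
step 2 (pay 100816): balance=546957
step 3 (pay 100182): balance=455635
step 4 (pay 86758): balance=376258
step 5 (pay 97309): balance=285044
step 6 (pay 87145): balance=202516

202516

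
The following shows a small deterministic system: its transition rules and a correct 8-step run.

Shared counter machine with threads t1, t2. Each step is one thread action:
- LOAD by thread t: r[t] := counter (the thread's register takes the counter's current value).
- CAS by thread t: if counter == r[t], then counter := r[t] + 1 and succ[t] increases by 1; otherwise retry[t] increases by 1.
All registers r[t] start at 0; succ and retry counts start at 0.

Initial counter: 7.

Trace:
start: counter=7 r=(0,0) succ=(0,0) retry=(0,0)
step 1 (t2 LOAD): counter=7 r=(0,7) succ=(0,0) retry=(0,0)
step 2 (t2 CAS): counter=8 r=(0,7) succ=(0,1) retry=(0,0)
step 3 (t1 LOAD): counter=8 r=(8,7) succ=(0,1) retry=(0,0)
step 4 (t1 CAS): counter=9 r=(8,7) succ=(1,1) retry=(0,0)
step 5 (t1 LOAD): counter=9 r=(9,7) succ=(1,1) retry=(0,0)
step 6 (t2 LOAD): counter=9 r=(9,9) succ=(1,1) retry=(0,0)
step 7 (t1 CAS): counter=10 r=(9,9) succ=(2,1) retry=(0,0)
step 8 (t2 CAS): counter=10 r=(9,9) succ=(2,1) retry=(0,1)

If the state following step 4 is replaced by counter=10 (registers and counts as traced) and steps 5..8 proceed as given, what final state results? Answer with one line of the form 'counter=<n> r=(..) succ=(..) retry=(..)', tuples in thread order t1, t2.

counter=11 r=(10,10) succ=(2,1) retry=(0,1)

state after step 4 := counter=10 r=(8,7) succ=(1,1) retry=(0,0)
step 5 (t1 LOAD): counter=10 r=(10,7) succ=(1,1) retry=(0,0)
step 6 (t2 LOAD): counter=10 r=(10,10) succ=(1,1) retry=(0,0)
step 7 (t1 CAS): counter=11 r=(10,10) succ=(2,1) retry=(0,0)
step 8 (t2 CAS): counter=11 r=(10,10) succ=(2,1) retry=(0,1)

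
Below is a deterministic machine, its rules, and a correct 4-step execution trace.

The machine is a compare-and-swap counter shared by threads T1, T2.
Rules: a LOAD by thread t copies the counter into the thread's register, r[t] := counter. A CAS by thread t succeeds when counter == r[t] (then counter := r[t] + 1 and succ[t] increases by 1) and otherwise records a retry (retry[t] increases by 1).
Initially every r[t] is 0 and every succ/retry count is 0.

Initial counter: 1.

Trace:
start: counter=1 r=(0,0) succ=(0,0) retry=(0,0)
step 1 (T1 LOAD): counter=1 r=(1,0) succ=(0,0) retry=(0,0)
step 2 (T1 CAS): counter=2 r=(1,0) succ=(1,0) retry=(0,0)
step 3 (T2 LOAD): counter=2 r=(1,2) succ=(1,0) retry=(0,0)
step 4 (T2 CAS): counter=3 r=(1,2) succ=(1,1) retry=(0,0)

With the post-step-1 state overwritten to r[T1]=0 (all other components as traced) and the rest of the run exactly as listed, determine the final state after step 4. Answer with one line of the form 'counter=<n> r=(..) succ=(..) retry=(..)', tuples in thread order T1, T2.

state after step 1 := counter=1 r=(0,0) succ=(0,0) retry=(0,0)
step 2 (T1 CAS): counter=1 r=(0,0) succ=(0,0) retry=(1,0)
step 3 (T2 LOAD): counter=1 r=(0,1) succ=(0,0) retry=(1,0)
step 4 (T2 CAS): counter=2 r=(0,1) succ=(0,1) retry=(1,0)

counter=2 r=(0,1) succ=(0,1) retry=(1,0)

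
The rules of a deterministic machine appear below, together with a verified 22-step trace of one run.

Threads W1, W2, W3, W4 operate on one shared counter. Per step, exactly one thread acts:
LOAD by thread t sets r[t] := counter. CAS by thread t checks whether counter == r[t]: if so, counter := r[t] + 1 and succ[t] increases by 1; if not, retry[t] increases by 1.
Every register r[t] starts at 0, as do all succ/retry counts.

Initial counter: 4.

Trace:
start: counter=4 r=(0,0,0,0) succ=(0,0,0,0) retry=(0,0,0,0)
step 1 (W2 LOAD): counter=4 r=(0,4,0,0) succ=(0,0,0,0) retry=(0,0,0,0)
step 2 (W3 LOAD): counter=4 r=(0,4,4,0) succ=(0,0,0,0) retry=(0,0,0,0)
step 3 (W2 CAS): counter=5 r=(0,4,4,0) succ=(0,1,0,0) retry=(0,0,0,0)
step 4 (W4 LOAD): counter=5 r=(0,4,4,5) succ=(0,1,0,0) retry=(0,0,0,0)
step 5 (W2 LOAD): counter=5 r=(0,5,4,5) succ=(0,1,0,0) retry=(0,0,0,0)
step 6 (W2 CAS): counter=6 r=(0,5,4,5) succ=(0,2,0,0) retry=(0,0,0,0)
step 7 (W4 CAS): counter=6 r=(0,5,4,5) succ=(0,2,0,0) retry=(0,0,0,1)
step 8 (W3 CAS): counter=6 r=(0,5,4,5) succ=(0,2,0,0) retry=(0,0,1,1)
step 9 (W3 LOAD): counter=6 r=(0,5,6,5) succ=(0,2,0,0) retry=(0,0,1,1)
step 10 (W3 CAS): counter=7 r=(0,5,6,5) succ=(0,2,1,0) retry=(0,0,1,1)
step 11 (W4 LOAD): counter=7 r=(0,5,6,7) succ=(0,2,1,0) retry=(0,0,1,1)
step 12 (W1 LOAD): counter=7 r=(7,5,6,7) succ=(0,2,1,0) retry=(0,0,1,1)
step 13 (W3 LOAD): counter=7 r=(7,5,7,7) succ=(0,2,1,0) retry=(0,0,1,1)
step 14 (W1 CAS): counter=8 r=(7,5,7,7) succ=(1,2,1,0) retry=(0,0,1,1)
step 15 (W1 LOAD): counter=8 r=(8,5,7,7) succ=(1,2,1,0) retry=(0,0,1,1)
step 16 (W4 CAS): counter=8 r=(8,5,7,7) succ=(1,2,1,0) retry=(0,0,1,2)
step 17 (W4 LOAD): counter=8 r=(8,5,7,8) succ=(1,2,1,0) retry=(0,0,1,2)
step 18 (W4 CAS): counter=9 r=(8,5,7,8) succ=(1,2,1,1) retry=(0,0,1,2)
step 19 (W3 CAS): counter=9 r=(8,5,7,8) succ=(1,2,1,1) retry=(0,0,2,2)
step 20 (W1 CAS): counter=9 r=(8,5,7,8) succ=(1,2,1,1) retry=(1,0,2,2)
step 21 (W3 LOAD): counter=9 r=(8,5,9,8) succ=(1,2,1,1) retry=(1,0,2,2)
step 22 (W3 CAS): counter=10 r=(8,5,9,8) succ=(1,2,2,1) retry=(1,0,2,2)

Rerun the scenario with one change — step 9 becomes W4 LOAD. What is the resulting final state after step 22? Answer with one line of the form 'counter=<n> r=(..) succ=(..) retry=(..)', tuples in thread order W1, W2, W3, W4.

counter=9 r=(7,5,8,7) succ=(1,2,1,1) retry=(1,0,3,2)

(re-executing from step 9 with the substitution; state before step 9: counter=6 r=(0,5,4,5) succ=(0,2,0,0) retry=(0,0,1,1))
step 9 (W4 LOAD): counter=6 r=(0,5,4,6) succ=(0,2,0,0) retry=(0,0,1,1)
step 10 (W3 CAS): counter=6 r=(0,5,4,6) succ=(0,2,0,0) retry=(0,0,2,1)
step 11 (W4 LOAD): counter=6 r=(0,5,4,6) succ=(0,2,0,0) retry=(0,0,2,1)
step 12 (W1 LOAD): counter=6 r=(6,5,4,6) succ=(0,2,0,0) retry=(0,0,2,1)
step 13 (W3 LOAD): counter=6 r=(6,5,6,6) succ=(0,2,0,0) retry=(0,0,2,1)
step 14 (W1 CAS): counter=7 r=(6,5,6,6) succ=(1,2,0,0) retry=(0,0,2,1)
step 15 (W1 LOAD): counter=7 r=(7,5,6,6) succ=(1,2,0,0) retry=(0,0,2,1)
step 16 (W4 CAS): counter=7 r=(7,5,6,6) succ=(1,2,0,0) retry=(0,0,2,2)
step 17 (W4 LOAD): counter=7 r=(7,5,6,7) succ=(1,2,0,0) retry=(0,0,2,2)
step 18 (W4 CAS): counter=8 r=(7,5,6,7) succ=(1,2,0,1) retry=(0,0,2,2)
step 19 (W3 CAS): counter=8 r=(7,5,6,7) succ=(1,2,0,1) retry=(0,0,3,2)
step 20 (W1 CAS): counter=8 r=(7,5,6,7) succ=(1,2,0,1) retry=(1,0,3,2)
step 21 (W3 LOAD): counter=8 r=(7,5,8,7) succ=(1,2,0,1) retry=(1,0,3,2)
step 22 (W3 CAS): counter=9 r=(7,5,8,7) succ=(1,2,1,1) retry=(1,0,3,2)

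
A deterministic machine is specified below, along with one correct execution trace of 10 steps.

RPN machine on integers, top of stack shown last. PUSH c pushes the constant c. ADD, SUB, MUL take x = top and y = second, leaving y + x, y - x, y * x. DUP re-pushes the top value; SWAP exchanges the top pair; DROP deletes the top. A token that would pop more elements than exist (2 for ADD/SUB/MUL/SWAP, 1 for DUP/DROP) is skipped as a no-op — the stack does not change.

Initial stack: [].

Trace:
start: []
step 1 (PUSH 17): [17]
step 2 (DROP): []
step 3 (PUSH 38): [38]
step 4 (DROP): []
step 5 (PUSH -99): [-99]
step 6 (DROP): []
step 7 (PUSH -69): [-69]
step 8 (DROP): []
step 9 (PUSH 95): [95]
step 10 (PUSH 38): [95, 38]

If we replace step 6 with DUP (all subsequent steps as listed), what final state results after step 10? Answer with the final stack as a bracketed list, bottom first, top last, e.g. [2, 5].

[-99, -99, 95, 38]

(re-executing from step 6 with the substitution; state before step 6: [-99])
step 6 (DUP): [-99, -99]
step 7 (PUSH -69): [-99, -99, -69]
step 8 (DROP): [-99, -99]
step 9 (PUSH 95): [-99, -99, 95]
step 10 (PUSH 38): [-99, -99, 95, 38]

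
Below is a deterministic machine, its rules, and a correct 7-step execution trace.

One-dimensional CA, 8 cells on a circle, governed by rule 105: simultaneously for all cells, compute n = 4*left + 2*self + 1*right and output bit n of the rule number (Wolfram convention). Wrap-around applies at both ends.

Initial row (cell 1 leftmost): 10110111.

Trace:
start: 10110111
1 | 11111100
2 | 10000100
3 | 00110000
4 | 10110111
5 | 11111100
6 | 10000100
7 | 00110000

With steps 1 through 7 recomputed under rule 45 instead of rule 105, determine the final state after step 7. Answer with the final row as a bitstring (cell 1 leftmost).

(re-executing steps 1..7 under rule 45; state before step 1: 10110111)
1 | 01101100
2 | 01011001
3 | 11110001
4 | 00000101
5 | 01110111
6 | 11001100
7 | 10001000

10001000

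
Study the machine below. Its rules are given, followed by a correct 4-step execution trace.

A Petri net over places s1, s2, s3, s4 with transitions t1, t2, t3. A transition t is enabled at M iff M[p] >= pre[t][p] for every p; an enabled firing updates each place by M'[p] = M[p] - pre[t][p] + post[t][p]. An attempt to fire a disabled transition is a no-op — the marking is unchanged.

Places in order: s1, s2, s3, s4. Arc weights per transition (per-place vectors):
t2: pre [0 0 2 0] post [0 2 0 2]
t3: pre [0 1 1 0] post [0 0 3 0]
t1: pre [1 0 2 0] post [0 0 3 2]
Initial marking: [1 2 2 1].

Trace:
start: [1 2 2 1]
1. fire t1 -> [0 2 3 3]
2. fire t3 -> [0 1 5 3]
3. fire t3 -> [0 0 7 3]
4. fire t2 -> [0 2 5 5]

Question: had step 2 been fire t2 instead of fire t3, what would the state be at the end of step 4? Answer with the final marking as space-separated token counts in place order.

(re-executing from step 2 with the substitution; state before step 2: [0 2 3 3])
2. fire t2 -> [0 4 1 5]
3. fire t3 -> [0 3 3 5]
4. fire t2 -> [0 5 1 7]

0 5 1 7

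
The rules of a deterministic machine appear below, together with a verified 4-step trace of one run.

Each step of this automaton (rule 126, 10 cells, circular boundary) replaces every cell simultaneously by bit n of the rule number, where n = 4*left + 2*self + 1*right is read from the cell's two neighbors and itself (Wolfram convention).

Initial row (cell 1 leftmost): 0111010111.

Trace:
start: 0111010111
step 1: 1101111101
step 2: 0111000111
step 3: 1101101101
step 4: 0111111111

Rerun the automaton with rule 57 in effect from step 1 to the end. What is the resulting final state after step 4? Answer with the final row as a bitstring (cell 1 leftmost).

(re-executing steps 1..4 under rule 57; state before step 1: 0111010111)
step 1: 1100101100
step 2: 1010011010
step 3: 0101010101
step 4: 1010101010

1010101010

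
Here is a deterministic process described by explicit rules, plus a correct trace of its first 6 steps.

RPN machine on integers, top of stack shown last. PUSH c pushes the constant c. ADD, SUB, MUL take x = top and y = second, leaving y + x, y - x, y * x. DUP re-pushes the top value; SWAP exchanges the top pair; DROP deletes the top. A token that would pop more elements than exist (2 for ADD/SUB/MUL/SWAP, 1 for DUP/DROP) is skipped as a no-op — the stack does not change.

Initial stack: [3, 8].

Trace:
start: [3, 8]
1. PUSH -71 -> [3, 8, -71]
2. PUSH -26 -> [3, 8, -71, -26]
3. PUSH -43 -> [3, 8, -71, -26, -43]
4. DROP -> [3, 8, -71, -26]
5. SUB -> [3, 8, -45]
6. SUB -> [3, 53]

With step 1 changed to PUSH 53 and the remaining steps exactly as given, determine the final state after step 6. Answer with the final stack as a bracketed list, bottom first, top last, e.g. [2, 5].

[3, -71]

(re-executing from step 1 with the substitution; state before step 1: [3, 8])
1. PUSH 53 -> [3, 8, 53]
2. PUSH -26 -> [3, 8, 53, -26]
3. PUSH -43 -> [3, 8, 53, -26, -43]
4. DROP -> [3, 8, 53, -26]
5. SUB -> [3, 8, 79]
6. SUB -> [3, -71]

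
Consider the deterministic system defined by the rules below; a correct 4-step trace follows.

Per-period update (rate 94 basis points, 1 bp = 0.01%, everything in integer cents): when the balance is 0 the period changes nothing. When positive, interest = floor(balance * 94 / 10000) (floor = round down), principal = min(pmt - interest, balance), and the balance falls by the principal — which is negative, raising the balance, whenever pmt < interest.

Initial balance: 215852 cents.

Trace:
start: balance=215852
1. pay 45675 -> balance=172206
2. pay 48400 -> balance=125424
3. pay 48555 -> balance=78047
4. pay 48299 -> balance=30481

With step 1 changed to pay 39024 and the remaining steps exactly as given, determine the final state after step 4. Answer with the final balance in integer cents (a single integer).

37323

(re-executing from step 1 with the substitution; state before step 1: balance=215852)
1. pay 39024 -> balance=178857
2. pay 48400 -> balance=132138
3. pay 48555 -> balance=84825
4. pay 48299 -> balance=37323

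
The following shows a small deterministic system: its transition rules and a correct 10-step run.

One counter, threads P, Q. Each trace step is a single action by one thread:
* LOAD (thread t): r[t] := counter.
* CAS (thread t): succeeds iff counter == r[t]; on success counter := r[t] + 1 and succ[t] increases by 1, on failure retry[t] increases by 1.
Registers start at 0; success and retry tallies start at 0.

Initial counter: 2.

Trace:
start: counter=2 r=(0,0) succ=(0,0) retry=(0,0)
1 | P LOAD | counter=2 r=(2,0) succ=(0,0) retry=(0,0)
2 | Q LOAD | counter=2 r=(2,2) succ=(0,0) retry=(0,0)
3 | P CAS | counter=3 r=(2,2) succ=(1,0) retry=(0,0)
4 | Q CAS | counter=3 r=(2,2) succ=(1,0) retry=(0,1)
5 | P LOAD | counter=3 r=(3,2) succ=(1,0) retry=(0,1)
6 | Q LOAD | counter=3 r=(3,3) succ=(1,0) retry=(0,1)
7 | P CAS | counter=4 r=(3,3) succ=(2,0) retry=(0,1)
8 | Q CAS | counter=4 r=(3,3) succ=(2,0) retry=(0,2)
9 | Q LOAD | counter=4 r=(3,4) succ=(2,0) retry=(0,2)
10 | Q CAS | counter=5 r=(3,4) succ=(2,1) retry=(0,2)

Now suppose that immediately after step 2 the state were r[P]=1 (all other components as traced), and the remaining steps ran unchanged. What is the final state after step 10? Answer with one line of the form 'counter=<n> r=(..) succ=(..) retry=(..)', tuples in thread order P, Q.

state after step 2 := counter=2 r=(1,2) succ=(0,0) retry=(0,0)
3 | P CAS | counter=2 r=(1,2) succ=(0,0) retry=(1,0)
4 | Q CAS | counter=3 r=(1,2) succ=(0,1) retry=(1,0)
5 | P LOAD | counter=3 r=(3,2) succ=(0,1) retry=(1,0)
6 | Q LOAD | counter=3 r=(3,3) succ=(0,1) retry=(1,0)
7 | P CAS | counter=4 r=(3,3) succ=(1,1) retry=(1,0)
8 | Q CAS | counter=4 r=(3,3) succ=(1,1) retry=(1,1)
9 | Q LOAD | counter=4 r=(3,4) succ=(1,1) retry=(1,1)
10 | Q CAS | counter=5 r=(3,4) succ=(1,2) retry=(1,1)

counter=5 r=(3,4) succ=(1,2) retry=(1,1)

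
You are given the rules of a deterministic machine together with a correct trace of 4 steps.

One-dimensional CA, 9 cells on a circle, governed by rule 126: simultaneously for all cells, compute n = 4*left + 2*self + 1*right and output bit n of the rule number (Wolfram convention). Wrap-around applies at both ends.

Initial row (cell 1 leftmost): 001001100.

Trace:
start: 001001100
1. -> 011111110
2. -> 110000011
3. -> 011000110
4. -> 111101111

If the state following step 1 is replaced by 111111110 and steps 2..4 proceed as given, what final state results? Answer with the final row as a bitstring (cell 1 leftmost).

state after step 1 := 111111110
2. -> 100000011
3. -> 110000110
4. -> 111001111

111001111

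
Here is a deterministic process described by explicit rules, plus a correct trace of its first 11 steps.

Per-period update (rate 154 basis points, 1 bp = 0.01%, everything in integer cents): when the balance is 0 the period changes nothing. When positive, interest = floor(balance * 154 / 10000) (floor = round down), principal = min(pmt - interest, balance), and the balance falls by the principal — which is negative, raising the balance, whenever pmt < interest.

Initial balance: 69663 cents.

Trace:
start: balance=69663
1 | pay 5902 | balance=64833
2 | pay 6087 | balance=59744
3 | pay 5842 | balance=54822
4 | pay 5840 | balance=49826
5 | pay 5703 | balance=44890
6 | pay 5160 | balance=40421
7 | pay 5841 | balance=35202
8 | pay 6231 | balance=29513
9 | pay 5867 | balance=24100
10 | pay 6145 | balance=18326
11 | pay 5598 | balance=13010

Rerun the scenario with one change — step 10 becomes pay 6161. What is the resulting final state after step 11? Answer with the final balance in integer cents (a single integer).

(re-executing from step 10 with the substitution; state before step 10: balance=24100)
10 | pay 6161 | balance=18310
11 | pay 5598 | balance=12993

12993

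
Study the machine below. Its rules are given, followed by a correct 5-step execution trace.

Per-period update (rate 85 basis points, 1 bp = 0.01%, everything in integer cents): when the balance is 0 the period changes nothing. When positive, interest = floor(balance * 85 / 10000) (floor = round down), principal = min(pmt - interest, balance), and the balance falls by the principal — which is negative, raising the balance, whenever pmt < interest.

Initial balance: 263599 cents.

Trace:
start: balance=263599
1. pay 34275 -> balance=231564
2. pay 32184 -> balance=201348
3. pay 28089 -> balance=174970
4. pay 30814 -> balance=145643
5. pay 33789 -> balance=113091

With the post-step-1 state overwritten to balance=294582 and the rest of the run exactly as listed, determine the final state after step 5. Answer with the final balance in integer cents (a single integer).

state after step 1 := balance=294582
2. pay 32184 -> balance=264901
3. pay 28089 -> balance=239063
4. pay 30814 -> balance=210281
5. pay 33789 -> balance=178279

178279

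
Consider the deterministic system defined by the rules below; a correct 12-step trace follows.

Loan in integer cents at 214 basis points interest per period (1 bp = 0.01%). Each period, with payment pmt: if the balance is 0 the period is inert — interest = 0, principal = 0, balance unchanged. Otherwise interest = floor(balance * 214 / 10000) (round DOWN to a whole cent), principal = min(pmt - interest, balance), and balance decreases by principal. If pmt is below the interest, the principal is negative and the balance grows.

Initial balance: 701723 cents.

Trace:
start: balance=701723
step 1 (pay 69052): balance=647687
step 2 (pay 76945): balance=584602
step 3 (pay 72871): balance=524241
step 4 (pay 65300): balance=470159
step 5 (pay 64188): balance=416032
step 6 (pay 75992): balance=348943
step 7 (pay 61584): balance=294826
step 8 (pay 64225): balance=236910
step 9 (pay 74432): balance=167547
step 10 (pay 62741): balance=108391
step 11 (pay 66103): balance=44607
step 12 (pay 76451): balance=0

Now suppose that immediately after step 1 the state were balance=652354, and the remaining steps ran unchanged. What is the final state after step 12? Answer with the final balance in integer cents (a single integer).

0

state after step 1 := balance=652354
step 2 (pay 76945): balance=589369
step 3 (pay 72871): balance=529110
step 4 (pay 65300): balance=475132
step 5 (pay 64188): balance=421111
step 6 (pay 75992): balance=354130
step 7 (pay 61584): balance=300124
step 8 (pay 64225): balance=242321
step 9 (pay 74432): balance=173074
step 10 (pay 62741): balance=114036
step 11 (pay 66103): balance=50373
step 12 (pay 76451): balance=0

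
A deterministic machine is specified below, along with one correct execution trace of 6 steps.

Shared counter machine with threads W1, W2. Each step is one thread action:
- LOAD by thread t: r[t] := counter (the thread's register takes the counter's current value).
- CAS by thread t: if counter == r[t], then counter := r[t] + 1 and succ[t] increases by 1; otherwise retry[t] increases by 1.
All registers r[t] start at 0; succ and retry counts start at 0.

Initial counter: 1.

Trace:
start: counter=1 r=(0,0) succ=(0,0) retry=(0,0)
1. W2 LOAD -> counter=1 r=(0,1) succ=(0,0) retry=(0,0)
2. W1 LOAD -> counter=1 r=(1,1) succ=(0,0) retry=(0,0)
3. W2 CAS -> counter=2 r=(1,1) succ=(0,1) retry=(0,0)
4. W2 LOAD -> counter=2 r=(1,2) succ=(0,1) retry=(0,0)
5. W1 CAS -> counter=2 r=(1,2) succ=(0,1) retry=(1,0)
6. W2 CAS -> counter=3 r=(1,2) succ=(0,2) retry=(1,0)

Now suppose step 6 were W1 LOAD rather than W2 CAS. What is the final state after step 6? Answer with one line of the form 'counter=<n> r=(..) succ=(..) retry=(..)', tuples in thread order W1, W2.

(re-executing from step 6 with the substitution; state before step 6: counter=2 r=(1,2) succ=(0,1) retry=(1,0))
6. W1 LOAD -> counter=2 r=(2,2) succ=(0,1) retry=(1,0)

counter=2 r=(2,2) succ=(0,1) retry=(1,0)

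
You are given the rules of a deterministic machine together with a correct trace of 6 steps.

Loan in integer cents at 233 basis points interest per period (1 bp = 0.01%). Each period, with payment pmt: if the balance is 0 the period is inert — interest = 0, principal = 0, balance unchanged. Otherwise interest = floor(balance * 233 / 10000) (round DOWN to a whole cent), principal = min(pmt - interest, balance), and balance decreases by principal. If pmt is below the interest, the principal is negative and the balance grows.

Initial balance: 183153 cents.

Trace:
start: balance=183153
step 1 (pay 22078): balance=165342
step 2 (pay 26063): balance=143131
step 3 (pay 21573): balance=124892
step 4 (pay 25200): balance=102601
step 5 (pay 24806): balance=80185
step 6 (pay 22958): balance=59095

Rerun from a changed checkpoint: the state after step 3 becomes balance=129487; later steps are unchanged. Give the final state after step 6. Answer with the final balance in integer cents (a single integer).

64020

state after step 3 := balance=129487
step 4 (pay 25200): balance=107304
step 5 (pay 24806): balance=84998
step 6 (pay 22958): balance=64020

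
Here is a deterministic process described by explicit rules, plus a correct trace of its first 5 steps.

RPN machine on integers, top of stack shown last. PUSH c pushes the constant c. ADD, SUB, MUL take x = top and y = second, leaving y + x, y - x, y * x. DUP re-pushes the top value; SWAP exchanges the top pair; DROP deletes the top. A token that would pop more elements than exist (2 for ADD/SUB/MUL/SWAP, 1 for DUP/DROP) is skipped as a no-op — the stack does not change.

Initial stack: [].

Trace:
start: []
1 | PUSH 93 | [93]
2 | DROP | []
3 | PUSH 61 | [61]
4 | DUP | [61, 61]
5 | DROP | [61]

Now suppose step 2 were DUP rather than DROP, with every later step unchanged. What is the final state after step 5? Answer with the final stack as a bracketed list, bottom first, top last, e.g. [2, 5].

(re-executing from step 2 with the substitution; state before step 2: [93])
2 | DUP | [93, 93]
3 | PUSH 61 | [93, 93, 61]
4 | DUP | [93, 93, 61, 61]
5 | DROP | [93, 93, 61]

[93, 93, 61]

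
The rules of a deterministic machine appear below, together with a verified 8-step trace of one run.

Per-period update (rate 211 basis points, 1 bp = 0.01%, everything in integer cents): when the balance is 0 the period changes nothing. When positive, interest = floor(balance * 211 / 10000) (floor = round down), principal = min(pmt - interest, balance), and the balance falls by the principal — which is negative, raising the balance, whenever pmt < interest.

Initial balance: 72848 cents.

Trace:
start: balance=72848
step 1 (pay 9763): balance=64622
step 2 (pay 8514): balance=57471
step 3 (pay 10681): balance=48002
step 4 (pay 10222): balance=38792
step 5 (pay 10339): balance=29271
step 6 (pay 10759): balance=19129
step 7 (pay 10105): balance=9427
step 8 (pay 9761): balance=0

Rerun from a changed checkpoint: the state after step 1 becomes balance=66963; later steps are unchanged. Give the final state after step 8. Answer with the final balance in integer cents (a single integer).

state after step 1 := balance=66963
step 2 (pay 8514): balance=59861
step 3 (pay 10681): balance=50443
step 4 (pay 10222): balance=41285
step 5 (pay 10339): balance=31817
step 6 (pay 10759): balance=21729
step 7 (pay 10105): balance=12082
step 8 (pay 9761): balance=2575

2575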